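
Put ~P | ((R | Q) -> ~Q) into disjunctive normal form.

~P | ~Q

~P | ((R | Q) -> ~Q)
⇔ ~P | ~(R | Q) | ~Q   (eliminate ->)
⇔ ~P | (~R & ~Q) | ~Q   (De Morgan)
⇔ ~P | ~Q   (simplify)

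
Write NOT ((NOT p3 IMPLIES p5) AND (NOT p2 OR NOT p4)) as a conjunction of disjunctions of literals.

NOT ((NOT p3 IMPLIES p5) AND (NOT p2 OR NOT p4))
= NOT ((NOT NOT p3 OR p5) AND (NOT p2 OR NOT p4))   [eliminate IMPLIES]
= NOT (NOT NOT p3 OR p5) OR NOT (NOT p2 OR NOT p4)   [De Morgan]
= (NOT NOT NOT p3 AND NOT p5) OR NOT (NOT p2 OR NOT p4)   [De Morgan]
= (NOT p3 AND NOT p5) OR NOT (NOT p2 OR NOT p4)   [double negation]
= (NOT p3 AND NOT p5) OR (NOT NOT p2 AND NOT NOT p4)   [De Morgan]
= (NOT p3 AND NOT p5) OR (p2 AND NOT NOT p4)   [double negation]
= (NOT p3 AND NOT p5) OR (p2 AND p4)   [double negation]
= (NOT p3 OR p2) AND (NOT p3 OR p4) AND (NOT p5 OR p2) AND (NOT p5 OR p4)   [distribute OR over AND]

(NOT p3 OR p2) AND (NOT p3 OR p4) AND (NOT p5 OR p2) AND (NOT p5 OR p4)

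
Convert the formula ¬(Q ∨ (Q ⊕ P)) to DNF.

¬Q ∧ ¬P

¬(Q ∨ (Q ⊕ P))
⇔ ¬(Q ∨ (Q ∧ ¬P) ∨ (¬Q ∧ P))   [expand ⊕]
⇔ ¬Q ∧ ¬(Q ∧ ¬P) ∧ ¬(¬Q ∧ P)   [De Morgan]
⇔ ¬Q ∧ (¬Q ∨ ¬¬P) ∧ ¬(¬Q ∧ P)   [De Morgan]
⇔ ¬Q ∧ (¬Q ∨ P) ∧ ¬(¬Q ∧ P)   [double negation]
⇔ ¬Q ∧ (¬Q ∨ P) ∧ (¬¬Q ∨ ¬P)   [De Morgan]
⇔ ¬Q ∧ (¬Q ∨ P) ∧ (Q ∨ ¬P)   [double negation]
⇔ (¬Q ∧ ¬Q ∧ Q) ∨ (¬Q ∧ ¬Q ∧ ¬P) ∨ (¬Q ∧ P ∧ Q) ∨ (¬Q ∧ P ∧ ¬P)   [distribute ∧ over ∨]
⇔ ¬Q ∧ ¬P   [simplify]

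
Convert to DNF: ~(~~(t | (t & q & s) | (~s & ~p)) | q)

~(~~(t | (t & q & s) | (~s & ~p)) | q)
= ~~~(t | (t & q & s) | (~s & ~p)) & ~q   [De Morgan]
= ~(t | (t & q & s) | (~s & ~p)) & ~q   [double negation]
= ~t & ~(t & q & s) & ~(~s & ~p) & ~q   [De Morgan]
= ~t & (~t | ~q | ~s) & ~(~s & ~p) & ~q   [De Morgan]
= ~t & (~t | ~q | ~s) & (~~s | ~~p) & ~q   [De Morgan]
= ~t & (~t | ~q | ~s) & (s | ~~p) & ~q   [double negation]
= ~t & (~t | ~q | ~s) & (s | p) & ~q   [double negation]
= (~t & ~t & s & ~q) | (~t & ~t & p & ~q) | (~t & ~q & s & ~q) | (~t & ~q & p & ~q) | (~t & ~s & s & ~q) | (~t & ~s & p & ~q)   [distribute & over |]
= (~t & s & ~q) | (~t & p & ~q)   [simplify]

(~t & s & ~q) | (~t & p & ~q)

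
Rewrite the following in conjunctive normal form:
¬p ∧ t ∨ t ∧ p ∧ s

¬p ∧ t ∨ t ∧ p ∧ s
≡ (¬p ∨ t) ∧ (¬p ∨ p) ∧ (¬p ∨ s) ∧ (t ∨ t) ∧ (t ∨ p) ∧ (t ∨ s)   — distribute ∨ over ∧
≡ (¬p ∨ s) ∧ t   — simplify

(¬p ∨ s) ∧ t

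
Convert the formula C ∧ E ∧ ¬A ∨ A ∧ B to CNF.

C ∧ E ∧ ¬A ∨ A ∧ B
≡ (C ∨ A) ∧ (C ∨ B) ∧ (E ∨ A) ∧ (E ∨ B) ∧ (¬A ∨ A) ∧ (¬A ∨ B)   (distribute ∨ over ∧)
≡ (C ∨ A) ∧ (C ∨ B) ∧ (E ∨ A) ∧ (E ∨ B) ∧ (¬A ∨ B)   (simplify)

(C ∨ A) ∧ (C ∨ B) ∧ (E ∨ A) ∧ (E ∨ B) ∧ (¬A ∨ B)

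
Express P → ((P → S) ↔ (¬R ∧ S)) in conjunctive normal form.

P → ((P → S) ↔ (¬R ∧ S))
= ¬P ∨ ((P → S) ↔ (¬R ∧ S))   (eliminate →)
= ¬P ∨ (((P → S) → (¬R ∧ S)) ∧ ((¬R ∧ S) → (P → S)))   (eliminate ↔)
= ¬P ∨ ((¬(P → S) ∨ (¬R ∧ S)) ∧ ((¬R ∧ S) → (P → S)))   (eliminate →)
= ¬P ∨ ((¬(¬P ∨ S) ∨ (¬R ∧ S)) ∧ ((¬R ∧ S) → (P → S)))   (eliminate →)
= ¬P ∨ ((¬(¬P ∨ S) ∨ (¬R ∧ S)) ∧ (¬(¬R ∧ S) ∨ (P → S)))   (eliminate →)
= ¬P ∨ ((¬(¬P ∨ S) ∨ (¬R ∧ S)) ∧ (¬(¬R ∧ S) ∨ ¬P ∨ S))   (eliminate →)
= ¬P ∨ (((¬¬P ∧ ¬S) ∨ (¬R ∧ S)) ∧ (¬(¬R ∧ S) ∨ ¬P ∨ S))   (De Morgan)
= ¬P ∨ (((P ∧ ¬S) ∨ (¬R ∧ S)) ∧ (¬(¬R ∧ S) ∨ ¬P ∨ S))   (double negation)
= ¬P ∨ (((P ∧ ¬S) ∨ (¬R ∧ S)) ∧ (¬¬R ∨ ¬S ∨ ¬P ∨ S))   (De Morgan)
= ¬P ∨ (((P ∧ ¬S) ∨ (¬R ∧ S)) ∧ (R ∨ ¬S ∨ ¬P ∨ S))   (double negation)
= (¬P ∨ P ∨ ¬R) ∧ (¬P ∨ P ∨ S) ∧ (¬P ∨ ¬S ∨ ¬R) ∧ (¬P ∨ ¬S ∨ S) ∧ (¬P ∨ R ∨ ¬S ∨ ¬P ∨ S)   (distribute ∨ over ∧)
= ¬P ∨ ¬S ∨ ¬R   (simplify)

¬P ∨ ¬S ∨ ¬R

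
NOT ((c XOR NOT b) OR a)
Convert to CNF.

(NOT c OR NOT b) AND (b OR c) AND NOT a

NOT ((c XOR NOT b) OR a)
= NOT (((c OR NOT b) AND NOT (c AND NOT b)) OR a)   (expand XOR)
= NOT ((c OR NOT b) AND NOT (c AND NOT b)) AND NOT a   (De Morgan)
= (NOT (c OR NOT b) OR NOT NOT (c AND NOT b)) AND NOT a   (De Morgan)
= ((NOT c AND NOT NOT b) OR NOT NOT (c AND NOT b)) AND NOT a   (De Morgan)
= ((NOT c AND b) OR NOT NOT (c AND NOT b)) AND NOT a   (double negation)
= ((NOT c AND b) OR (c AND NOT b)) AND NOT a   (double negation)
= (NOT c OR c) AND (NOT c OR NOT b) AND (b OR c) AND (b OR NOT b) AND NOT a   (distribute OR over AND)
= (NOT c OR NOT b) AND (b OR c) AND NOT a   (simplify)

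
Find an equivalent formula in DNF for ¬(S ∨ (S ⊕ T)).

¬(S ∨ (S ⊕ T))
⇔ ¬(S ∨ (S ∧ ¬T) ∨ (¬S ∧ T))
⇔ ¬S ∧ ¬(S ∧ ¬T) ∧ ¬(¬S ∧ T)
⇔ ¬S ∧ (¬S ∨ ¬¬T) ∧ ¬(¬S ∧ T)
⇔ ¬S ∧ (¬S ∨ T) ∧ ¬(¬S ∧ T)
⇔ ¬S ∧ (¬S ∨ T) ∧ (¬¬S ∨ ¬T)
⇔ ¬S ∧ (¬S ∨ T) ∧ (S ∨ ¬T)
⇔ (¬S ∧ ¬S ∧ S) ∨ (¬S ∧ ¬S ∧ ¬T) ∨ (¬S ∧ T ∧ S) ∨ (¬S ∧ T ∧ ¬T)
⇔ ¬S ∧ ¬T

¬S ∧ ¬T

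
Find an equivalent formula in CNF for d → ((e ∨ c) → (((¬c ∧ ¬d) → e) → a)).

d → ((e ∨ c) → (((¬c ∧ ¬d) → e) → a))
= ¬d ∨ ((e ∨ c) → (((¬c ∧ ¬d) → e) → a))   [eliminate →]
= ¬d ∨ ¬(e ∨ c) ∨ (((¬c ∧ ¬d) → e) → a)   [eliminate →]
= ¬d ∨ ¬(e ∨ c) ∨ ¬((¬c ∧ ¬d) → e) ∨ a   [eliminate →]
= ¬d ∨ ¬(e ∨ c) ∨ ¬(¬(¬c ∧ ¬d) ∨ e) ∨ a   [eliminate →]
= ¬d ∨ (¬e ∧ ¬c) ∨ ¬(¬(¬c ∧ ¬d) ∨ e) ∨ a   [De Morgan]
= ¬d ∨ (¬e ∧ ¬c) ∨ (¬¬(¬c ∧ ¬d) ∧ ¬e) ∨ a   [De Morgan]
= ¬d ∨ (¬e ∧ ¬c) ∨ (¬c ∧ ¬d ∧ ¬e) ∨ a   [double negation]
= (¬d ∨ ¬e ∨ ¬c ∨ a) ∧ (¬d ∨ ¬e ∨ ¬d ∨ a) ∧ (¬d ∨ ¬e ∨ ¬e ∨ a) ∧ (¬d ∨ ¬c ∨ ¬c ∨ a) ∧ (¬d ∨ ¬c ∨ ¬d ∨ a) ∧ (¬d ∨ ¬c ∨ ¬e ∨ a)   [distribute ∨ over ∧]
= (¬d ∨ ¬e ∨ a) ∧ (¬d ∨ ¬c ∨ a)   [simplify]

(¬d ∨ ¬e ∨ a) ∧ (¬d ∨ ¬c ∨ a)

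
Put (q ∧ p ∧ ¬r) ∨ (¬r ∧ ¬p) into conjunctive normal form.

(q ∨ ¬p) ∧ ¬r

(q ∧ p ∧ ¬r) ∨ (¬r ∧ ¬p)
≡ (q ∨ ¬r) ∧ (q ∨ ¬p) ∧ (p ∨ ¬r) ∧ (p ∨ ¬p) ∧ (¬r ∨ ¬r) ∧ (¬r ∨ ¬p)   (distribute ∨ over ∧)
≡ (q ∨ ¬p) ∧ ¬r   (simplify)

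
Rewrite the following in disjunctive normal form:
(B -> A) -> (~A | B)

~A | B

(B -> A) -> (~A | B)
= ~(B -> A) | ~A | B   (eliminate ->)
= ~(~B | A) | ~A | B   (eliminate ->)
= (~~B & ~A) | ~A | B   (De Morgan)
= (B & ~A) | ~A | B   (double negation)
= ~A | B   (simplify)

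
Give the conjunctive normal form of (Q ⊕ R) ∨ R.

(Q ⊕ R) ∨ R
≡ ((Q ∨ R) ∧ ¬(Q ∧ R)) ∨ R   (expand ⊕)
≡ ((Q ∨ R) ∧ (¬Q ∨ ¬R)) ∨ R   (De Morgan)
≡ (Q ∨ R ∨ R) ∧ (¬Q ∨ ¬R ∨ R)   (distribute ∨ over ∧)
≡ Q ∨ R   (simplify)

Q ∨ R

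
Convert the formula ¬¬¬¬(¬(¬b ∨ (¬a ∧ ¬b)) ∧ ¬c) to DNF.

¬¬¬¬(¬(¬b ∨ (¬a ∧ ¬b)) ∧ ¬c)
⇔ ¬¬(¬(¬b ∨ (¬a ∧ ¬b)) ∧ ¬c)   [double negation]
⇔ ¬(¬b ∨ (¬a ∧ ¬b)) ∧ ¬c   [double negation]
⇔ ¬¬b ∧ ¬(¬a ∧ ¬b) ∧ ¬c   [De Morgan]
⇔ b ∧ ¬(¬a ∧ ¬b) ∧ ¬c   [double negation]
⇔ b ∧ (¬¬a ∨ ¬¬b) ∧ ¬c   [De Morgan]
⇔ b ∧ (a ∨ ¬¬b) ∧ ¬c   [double negation]
⇔ b ∧ (a ∨ b) ∧ ¬c   [double negation]
⇔ (b ∧ a ∧ ¬c) ∨ (b ∧ b ∧ ¬c)   [distribute ∧ over ∨]
⇔ b ∧ ¬c   [simplify]

b ∧ ¬c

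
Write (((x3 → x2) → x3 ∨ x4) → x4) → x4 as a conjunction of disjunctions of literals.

x3 ∨ x4

(((x3 → x2) → x3 ∨ x4) → x4) → x4
≡ ¬(((x3 → x2) → x3 ∨ x4) → x4) ∨ x4
≡ ¬(¬((x3 → x2) → x3 ∨ x4) ∨ x4) ∨ x4
≡ ¬(¬(¬(x3 → x2) ∨ x3 ∨ x4) ∨ x4) ∨ x4
≡ ¬(¬(¬(¬x3 ∨ x2) ∨ x3 ∨ x4) ∨ x4) ∨ x4
≡ ¬¬(¬(¬x3 ∨ x2) ∨ x3 ∨ x4) ∧ ¬x4 ∨ x4
≡ (¬(¬x3 ∨ x2) ∨ x3 ∨ x4) ∧ ¬x4 ∨ x4
≡ (¬¬x3 ∧ ¬x2 ∨ x3 ∨ x4) ∧ ¬x4 ∨ x4
≡ (x3 ∧ ¬x2 ∨ x3 ∨ x4) ∧ ¬x4 ∨ x4
≡ (x3 ∨ x3 ∨ x4 ∨ x4) ∧ (¬x2 ∨ x3 ∨ x4 ∨ x4) ∧ (¬x4 ∨ x4)
≡ x3 ∨ x4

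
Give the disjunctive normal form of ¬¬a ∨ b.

¬¬a ∨ b
= a ∨ b   [double negation]

a ∨ b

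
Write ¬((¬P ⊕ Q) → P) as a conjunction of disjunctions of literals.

¬((¬P ⊕ Q) → P)
≡ ¬(¬(¬P ⊕ Q) ∨ P)   [eliminate →]
≡ ¬(¬((¬P ∨ Q) ∧ ¬(¬P ∧ Q)) ∨ P)   [expand ⊕]
≡ ¬¬((¬P ∨ Q) ∧ ¬(¬P ∧ Q)) ∧ ¬P   [De Morgan]
≡ (¬P ∨ Q) ∧ ¬(¬P ∧ Q) ∧ ¬P   [double negation]
≡ (¬P ∨ Q) ∧ (¬¬P ∨ ¬Q) ∧ ¬P   [De Morgan]
≡ (¬P ∨ Q) ∧ (P ∨ ¬Q) ∧ ¬P   [double negation]
≡ (P ∨ ¬Q) ∧ ¬P   [simplify]

(P ∨ ¬Q) ∧ ¬P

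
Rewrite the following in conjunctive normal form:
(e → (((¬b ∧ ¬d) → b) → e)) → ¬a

(e → (((¬b ∧ ¬d) → b) → e)) → ¬a
≡ ¬(e → (((¬b ∧ ¬d) → b) → e)) ∨ ¬a
≡ ¬(¬e ∨ (((¬b ∧ ¬d) → b) → e)) ∨ ¬a
≡ ¬(¬e ∨ ¬((¬b ∧ ¬d) → b) ∨ e) ∨ ¬a
≡ ¬(¬e ∨ ¬(¬(¬b ∧ ¬d) ∨ b) ∨ e) ∨ ¬a
≡ (¬¬e ∧ ¬¬(¬(¬b ∧ ¬d) ∨ b) ∧ ¬e) ∨ ¬a
≡ (e ∧ ¬¬(¬(¬b ∧ ¬d) ∨ b) ∧ ¬e) ∨ ¬a
≡ (e ∧ (¬(¬b ∧ ¬d) ∨ b) ∧ ¬e) ∨ ¬a
≡ (e ∧ (¬¬b ∨ ¬¬d ∨ b) ∧ ¬e) ∨ ¬a
≡ (e ∧ (b ∨ ¬¬d ∨ b) ∧ ¬e) ∨ ¬a
≡ (e ∧ (b ∨ d ∨ b) ∧ ¬e) ∨ ¬a
≡ (e ∨ ¬a) ∧ (b ∨ d ∨ b ∨ ¬a) ∧ (¬e ∨ ¬a)
≡ (e ∨ ¬a) ∧ (b ∨ d ∨ ¬a) ∧ (¬e ∨ ¬a)

(e ∨ ¬a) ∧ (b ∨ d ∨ ¬a) ∧ (¬e ∨ ¬a)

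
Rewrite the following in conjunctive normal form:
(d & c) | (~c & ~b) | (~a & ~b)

(d | ~c | ~a) & (d | ~b) & (c | ~b)

(d & c) | (~c & ~b) | (~a & ~b)
≡ (d | ~c | ~a) & (d | ~c | ~b) & (d | ~b | ~a) & (d | ~b | ~b) & (c | ~c | ~a) & (c | ~c | ~b) & (c | ~b | ~a) & (c | ~b | ~b)   — distribute | over &
≡ (d | ~c | ~a) & (d | ~b) & (c | ~b)   — simplify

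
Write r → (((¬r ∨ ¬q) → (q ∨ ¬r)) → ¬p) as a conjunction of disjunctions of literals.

¬r ∨ ¬q ∨ ¬p

r → (((¬r ∨ ¬q) → (q ∨ ¬r)) → ¬p)
≡ ¬r ∨ (((¬r ∨ ¬q) → (q ∨ ¬r)) → ¬p)   [eliminate →]
≡ ¬r ∨ ¬((¬r ∨ ¬q) → (q ∨ ¬r)) ∨ ¬p   [eliminate →]
≡ ¬r ∨ ¬(¬(¬r ∨ ¬q) ∨ q ∨ ¬r) ∨ ¬p   [eliminate →]
≡ ¬r ∨ (¬¬(¬r ∨ ¬q) ∧ ¬q ∧ ¬¬r) ∨ ¬p   [De Morgan]
≡ ¬r ∨ ((¬r ∨ ¬q) ∧ ¬q ∧ ¬¬r) ∨ ¬p   [double negation]
≡ ¬r ∨ ((¬r ∨ ¬q) ∧ ¬q ∧ r) ∨ ¬p   [double negation]
≡ (¬r ∨ ¬r ∨ ¬q ∨ ¬p) ∧ (¬r ∨ ¬q ∨ ¬p) ∧ (¬r ∨ r ∨ ¬p)   [distribute ∨ over ∧]
≡ ¬r ∨ ¬q ∨ ¬p   [simplify]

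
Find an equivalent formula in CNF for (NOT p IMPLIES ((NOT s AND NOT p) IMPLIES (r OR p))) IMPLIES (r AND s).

(NOT p IMPLIES ((NOT s AND NOT p) IMPLIES (r OR p))) IMPLIES (r AND s)
⇔ NOT (NOT p IMPLIES ((NOT s AND NOT p) IMPLIES (r OR p))) OR (r AND s)   (eliminate IMPLIES)
⇔ NOT (NOT NOT p OR ((NOT s AND NOT p) IMPLIES (r OR p))) OR (r AND s)   (eliminate IMPLIES)
⇔ NOT (NOT NOT p OR NOT (NOT s AND NOT p) OR r OR p) OR (r AND s)   (eliminate IMPLIES)
⇔ (NOT NOT NOT p AND NOT NOT (NOT s AND NOT p) AND NOT r AND NOT p) OR (r AND s)   (De Morgan)
⇔ (NOT p AND NOT NOT (NOT s AND NOT p) AND NOT r AND NOT p) OR (r AND s)   (double negation)
⇔ (NOT p AND NOT s AND NOT p AND NOT r AND NOT p) OR (r AND s)   (double negation)
⇔ (NOT p OR r) AND (NOT p OR s) AND (NOT s OR r) AND (NOT s OR s) AND (NOT p OR r) AND (NOT p OR s) AND (NOT r OR r) AND (NOT r OR s) AND (NOT p OR r) AND (NOT p OR s)   (distribute OR over AND)
⇔ (NOT p OR r) AND (NOT p OR s) AND (NOT s OR r) AND (NOT r OR s)   (simplify)

(NOT p OR r) AND (NOT p OR s) AND (NOT s OR r) AND (NOT r OR s)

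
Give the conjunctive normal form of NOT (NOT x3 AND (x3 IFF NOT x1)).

x3 OR NOT x1

NOT (NOT x3 AND (x3 IFF NOT x1))
= NOT (NOT x3 AND (x3 IMPLIES NOT x1) AND (NOT x1 IMPLIES x3))   — eliminate IFF
= NOT (NOT x3 AND (NOT x3 OR NOT x1) AND (NOT x1 IMPLIES x3))   — eliminate IMPLIES
= NOT (NOT x3 AND (NOT x3 OR NOT x1) AND (NOT NOT x1 OR x3))   — eliminate IMPLIES
= NOT NOT x3 OR NOT (NOT x3 OR NOT x1) OR NOT (NOT NOT x1 OR x3)   — De Morgan
= x3 OR NOT (NOT x3 OR NOT x1) OR NOT (NOT NOT x1 OR x3)   — double negation
= x3 OR (NOT NOT x3 AND NOT NOT x1) OR NOT (NOT NOT x1 OR x3)   — De Morgan
= x3 OR (x3 AND NOT NOT x1) OR NOT (NOT NOT x1 OR x3)   — double negation
= x3 OR (x3 AND x1) OR NOT (NOT NOT x1 OR x3)   — double negation
= x3 OR (x3 AND x1) OR (NOT NOT NOT x1 AND NOT x3)   — De Morgan
= x3 OR (x3 AND x1) OR (NOT x1 AND NOT x3)   — double negation
= (x3 OR x3 OR NOT x1) AND (x3 OR x3 OR NOT x3) AND (x3 OR x1 OR NOT x1) AND (x3 OR x1 OR NOT x3)   — distribute OR over AND
= x3 OR NOT x1   — simplify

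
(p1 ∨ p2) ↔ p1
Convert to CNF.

(p1 ∨ p2) ↔ p1
≡ ((p1 ∨ p2) → p1) ∧ (p1 → (p1 ∨ p2))   [eliminate ↔]
≡ (¬(p1 ∨ p2) ∨ p1) ∧ (p1 → (p1 ∨ p2))   [eliminate →]
≡ (¬(p1 ∨ p2) ∨ p1) ∧ (¬p1 ∨ p1 ∨ p2)   [eliminate →]
≡ ((¬p1 ∧ ¬p2) ∨ p1) ∧ (¬p1 ∨ p1 ∨ p2)   [De Morgan]
≡ (¬p1 ∨ p1) ∧ (¬p2 ∨ p1) ∧ (¬p1 ∨ p1 ∨ p2)   [distribute ∨ over ∧]
≡ ¬p2 ∨ p1   [simplify]

¬p2 ∨ p1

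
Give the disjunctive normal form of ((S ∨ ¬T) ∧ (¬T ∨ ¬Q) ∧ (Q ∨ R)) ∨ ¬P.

((S ∨ ¬T) ∧ (¬T ∨ ¬Q) ∧ (Q ∨ R)) ∨ ¬P
≡ (S ∧ ¬T ∧ Q) ∨ (S ∧ ¬T ∧ R) ∨ (S ∧ ¬Q ∧ Q) ∨ (S ∧ ¬Q ∧ R) ∨ (¬T ∧ ¬T ∧ Q) ∨ (¬T ∧ ¬T ∧ R) ∨ (¬T ∧ ¬Q ∧ Q) ∨ (¬T ∧ ¬Q ∧ R) ∨ ¬P   (distribute ∧ over ∨)
≡ (S ∧ ¬Q ∧ R) ∨ (¬T ∧ Q) ∨ (¬T ∧ R) ∨ ¬P   (simplify)

(S ∧ ¬Q ∧ R) ∨ (¬T ∧ Q) ∨ (¬T ∧ R) ∨ ¬P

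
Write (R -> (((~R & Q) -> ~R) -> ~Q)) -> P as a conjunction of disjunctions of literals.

(R | P) & (Q | P)

(R -> (((~R & Q) -> ~R) -> ~Q)) -> P
≡ ~(R -> (((~R & Q) -> ~R) -> ~Q)) | P   (eliminate ->)
≡ ~(~R | (((~R & Q) -> ~R) -> ~Q)) | P   (eliminate ->)
≡ ~(~R | ~((~R & Q) -> ~R) | ~Q) | P   (eliminate ->)
≡ ~(~R | ~(~(~R & Q) | ~R) | ~Q) | P   (eliminate ->)
≡ (~~R & ~~(~(~R & Q) | ~R) & ~~Q) | P   (De Morgan)
≡ (R & ~~(~(~R & Q) | ~R) & ~~Q) | P   (double negation)
≡ (R & (~(~R & Q) | ~R) & ~~Q) | P   (double negation)
≡ (R & (~~R | ~Q | ~R) & ~~Q) | P   (De Morgan)
≡ (R & (R | ~Q | ~R) & ~~Q) | P   (double negation)
≡ (R & (R | ~Q | ~R) & Q) | P   (double negation)
≡ (R | P) & (R | ~Q | ~R | P) & (Q | P)   (distribute | over &)
≡ (R | P) & (Q | P)   (simplify)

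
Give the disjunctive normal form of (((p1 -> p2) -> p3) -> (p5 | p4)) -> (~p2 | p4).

(p3 & ~p5 & ~p4) | ~p2 | p4

(((p1 -> p2) -> p3) -> (p5 | p4)) -> (~p2 | p4)
= ~(((p1 -> p2) -> p3) -> (p5 | p4)) | ~p2 | p4   (eliminate ->)
= ~(~((p1 -> p2) -> p3) | p5 | p4) | ~p2 | p4   (eliminate ->)
= ~(~(~(p1 -> p2) | p3) | p5 | p4) | ~p2 | p4   (eliminate ->)
= ~(~(~(~p1 | p2) | p3) | p5 | p4) | ~p2 | p4   (eliminate ->)
= (~~(~(~p1 | p2) | p3) & ~p5 & ~p4) | ~p2 | p4   (De Morgan)
= ((~(~p1 | p2) | p3) & ~p5 & ~p4) | ~p2 | p4   (double negation)
= (((~~p1 & ~p2) | p3) & ~p5 & ~p4) | ~p2 | p4   (De Morgan)
= (((p1 & ~p2) | p3) & ~p5 & ~p4) | ~p2 | p4   (double negation)
= (p1 & ~p2 & ~p5 & ~p4) | (p3 & ~p5 & ~p4) | ~p2 | p4   (distribute & over |)
= (p3 & ~p5 & ~p4) | ~p2 | p4   (simplify)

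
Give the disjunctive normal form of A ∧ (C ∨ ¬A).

A ∧ (C ∨ ¬A)
⇔ (A ∧ C) ∨ (A ∧ ¬A)   — distribute ∧ over ∨
⇔ A ∧ C   — simplify

A ∧ C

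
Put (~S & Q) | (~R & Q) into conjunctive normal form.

(~S & Q) | (~R & Q)
= (~S | ~R) & (~S | Q) & (Q | ~R) & (Q | Q)   [distribute | over &]
= (~S | ~R) & Q   [simplify]

(~S | ~R) & Q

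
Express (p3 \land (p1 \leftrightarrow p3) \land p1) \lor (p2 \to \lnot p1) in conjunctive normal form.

(p3 \land (p1 \leftrightarrow p3) \land p1) \lor (p2 \to \lnot p1)
= (p3 \land (p1 \to p3) \land (p3 \to p1) \land p1) \lor (p2 \to \lnot p1)   (eliminate \leftrightarrow)
= (p3 \land (\lnot p1 \lor p3) \land (p3 \to p1) \land p1) \lor (p2 \to \lnot p1)   (eliminate \to)
= (p3 \land (\lnot p1 \lor p3) \land (\lnot p3 \lor p1) \land p1) \lor (p2 \to \lnot p1)   (eliminate \to)
= (p3 \land (\lnot p1 \lor p3) \land (\lnot p3 \lor p1) \land p1) \lor \lnot p2 \lor \lnot p1   (eliminate \to)
= (p3 \lor \lnot p2 \lor \lnot p1) \land (\lnot p1 \lor p3 \lor \lnot p2 \lor \lnot p1) \land (\lnot p3 \lor p1 \lor \lnot p2 \lor \lnot p1) \land (p1 \lor \lnot p2 \lor \lnot p1)   (distribute \lor over \land)
= p3 \lor \lnot p2 \lor \lnot p1   (simplify)

p3 \lor \lnot p2 \lor \lnot p1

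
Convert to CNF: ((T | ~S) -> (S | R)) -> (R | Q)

((T | ~S) -> (S | R)) -> (R | Q)
⇔ ~((T | ~S) -> (S | R)) | R | Q   [eliminate ->]
⇔ ~(~(T | ~S) | S | R) | R | Q   [eliminate ->]
⇔ (~~(T | ~S) & ~S & ~R) | R | Q   [De Morgan]
⇔ ((T | ~S) & ~S & ~R) | R | Q   [double negation]
⇔ (T | ~S | R | Q) & (~S | R | Q) & (~R | R | Q)   [distribute | over &]
⇔ ~S | R | Q   [simplify]

~S | R | Q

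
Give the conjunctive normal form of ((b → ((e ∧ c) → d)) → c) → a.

¬c ∨ a

((b → ((e ∧ c) → d)) → c) → a
= ¬((b → ((e ∧ c) → d)) → c) ∨ a   (eliminate →)
= ¬(¬(b → ((e ∧ c) → d)) ∨ c) ∨ a   (eliminate →)
= ¬(¬(¬b ∨ ((e ∧ c) → d)) ∨ c) ∨ a   (eliminate →)
= ¬(¬(¬b ∨ ¬(e ∧ c) ∨ d) ∨ c) ∨ a   (eliminate →)
= (¬¬(¬b ∨ ¬(e ∧ c) ∨ d) ∧ ¬c) ∨ a   (De Morgan)
= ((¬b ∨ ¬(e ∧ c) ∨ d) ∧ ¬c) ∨ a   (double negation)
= ((¬b ∨ ¬e ∨ ¬c ∨ d) ∧ ¬c) ∨ a   (De Morgan)
= (¬b ∨ ¬e ∨ ¬c ∨ d ∨ a) ∧ (¬c ∨ a)   (distribute ∨ over ∧)
= ¬c ∨ a   (simplify)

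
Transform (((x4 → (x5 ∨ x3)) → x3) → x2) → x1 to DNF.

(((x4 → (x5 ∨ x3)) → x3) → x2) → x1
= ¬(((x4 → (x5 ∨ x3)) → x3) → x2) ∨ x1
= ¬(¬((x4 → (x5 ∨ x3)) → x3) ∨ x2) ∨ x1
= ¬(¬(¬(x4 → (x5 ∨ x3)) ∨ x3) ∨ x2) ∨ x1
= ¬(¬(¬(¬x4 ∨ x5 ∨ x3) ∨ x3) ∨ x2) ∨ x1
= (¬¬(¬(¬x4 ∨ x5 ∨ x3) ∨ x3) ∧ ¬x2) ∨ x1
= ((¬(¬x4 ∨ x5 ∨ x3) ∨ x3) ∧ ¬x2) ∨ x1
= (((¬¬x4 ∧ ¬x5 ∧ ¬x3) ∨ x3) ∧ ¬x2) ∨ x1
= (((x4 ∧ ¬x5 ∧ ¬x3) ∨ x3) ∧ ¬x2) ∨ x1
= (x4 ∧ ¬x5 ∧ ¬x3 ∧ ¬x2) ∨ (x3 ∧ ¬x2) ∨ x1

(x4 ∧ ¬x5 ∧ ¬x3 ∧ ¬x2) ∨ (x3 ∧ ¬x2) ∨ x1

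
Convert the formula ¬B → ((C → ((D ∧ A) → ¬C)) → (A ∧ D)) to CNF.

¬B → ((C → ((D ∧ A) → ¬C)) → (A ∧ D))
≡ ¬¬B ∨ ((C → ((D ∧ A) → ¬C)) → (A ∧ D))   [eliminate →]
≡ ¬¬B ∨ ¬(C → ((D ∧ A) → ¬C)) ∨ (A ∧ D)   [eliminate →]
≡ ¬¬B ∨ ¬(¬C ∨ ((D ∧ A) → ¬C)) ∨ (A ∧ D)   [eliminate →]
≡ ¬¬B ∨ ¬(¬C ∨ ¬(D ∧ A) ∨ ¬C) ∨ (A ∧ D)   [eliminate →]
≡ B ∨ ¬(¬C ∨ ¬(D ∧ A) ∨ ¬C) ∨ (A ∧ D)   [double negation]
≡ B ∨ (¬¬C ∧ ¬¬(D ∧ A) ∧ ¬¬C) ∨ (A ∧ D)   [De Morgan]
≡ B ∨ (C ∧ ¬¬(D ∧ A) ∧ ¬¬C) ∨ (A ∧ D)   [double negation]
≡ B ∨ (C ∧ D ∧ A ∧ ¬¬C) ∨ (A ∧ D)   [double negation]
≡ B ∨ (C ∧ D ∧ A ∧ C) ∨ (A ∧ D)   [double negation]
≡ (B ∨ C ∨ A) ∧ (B ∨ C ∨ D) ∧ (B ∨ D ∨ A) ∧ (B ∨ D ∨ D) ∧ (B ∨ A ∨ A) ∧ (B ∨ A ∨ D) ∧ (B ∨ C ∨ A) ∧ (B ∨ C ∨ D)   [distribute ∨ over ∧]
≡ (B ∨ D) ∧ (B ∨ A)   [simplify]

(B ∨ D) ∧ (B ∨ A)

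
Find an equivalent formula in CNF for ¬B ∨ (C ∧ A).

(¬B ∨ C) ∧ (¬B ∨ A)

¬B ∨ (C ∧ A)
≡ (¬B ∨ C) ∧ (¬B ∨ A)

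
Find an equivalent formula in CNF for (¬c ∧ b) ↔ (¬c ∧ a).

(¬c ∧ b) ↔ (¬c ∧ a)
≡ ((¬c ∧ b) → (¬c ∧ a)) ∧ ((¬c ∧ a) → (¬c ∧ b))   — eliminate ↔
≡ (¬(¬c ∧ b) ∨ (¬c ∧ a)) ∧ ((¬c ∧ a) → (¬c ∧ b))   — eliminate →
≡ (¬(¬c ∧ b) ∨ (¬c ∧ a)) ∧ (¬(¬c ∧ a) ∨ (¬c ∧ b))   — eliminate →
≡ (¬¬c ∨ ¬b ∨ (¬c ∧ a)) ∧ (¬(¬c ∧ a) ∨ (¬c ∧ b))   — De Morgan
≡ (c ∨ ¬b ∨ (¬c ∧ a)) ∧ (¬(¬c ∧ a) ∨ (¬c ∧ b))   — double negation
≡ (c ∨ ¬b ∨ (¬c ∧ a)) ∧ (¬¬c ∨ ¬a ∨ (¬c ∧ b))   — De Morgan
≡ (c ∨ ¬b ∨ (¬c ∧ a)) ∧ (c ∨ ¬a ∨ (¬c ∧ b))   — double negation
≡ (c ∨ ¬b ∨ ¬c) ∧ (c ∨ ¬b ∨ a) ∧ (c ∨ ¬a ∨ ¬c) ∧ (c ∨ ¬a ∨ b)   — distribute ∨ over ∧
≡ (c ∨ ¬b ∨ a) ∧ (c ∨ ¬a ∨ b)   — simplify

(c ∨ ¬b ∨ a) ∧ (c ∨ ¬a ∨ b)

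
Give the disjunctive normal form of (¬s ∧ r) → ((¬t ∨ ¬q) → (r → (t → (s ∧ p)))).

(¬s ∧ r) → ((¬t ∨ ¬q) → (r → (t → (s ∧ p))))
⇔ ¬(¬s ∧ r) ∨ ((¬t ∨ ¬q) → (r → (t → (s ∧ p))))   — eliminate →
⇔ ¬(¬s ∧ r) ∨ ¬(¬t ∨ ¬q) ∨ (r → (t → (s ∧ p)))   — eliminate →
⇔ ¬(¬s ∧ r) ∨ ¬(¬t ∨ ¬q) ∨ ¬r ∨ (t → (s ∧ p))   — eliminate →
⇔ ¬(¬s ∧ r) ∨ ¬(¬t ∨ ¬q) ∨ ¬r ∨ ¬t ∨ (s ∧ p)   — eliminate →
⇔ ¬¬s ∨ ¬r ∨ ¬(¬t ∨ ¬q) ∨ ¬r ∨ ¬t ∨ (s ∧ p)   — De Morgan
⇔ s ∨ ¬r ∨ ¬(¬t ∨ ¬q) ∨ ¬r ∨ ¬t ∨ (s ∧ p)   — double negation
⇔ s ∨ ¬r ∨ (¬¬t ∧ ¬¬q) ∨ ¬r ∨ ¬t ∨ (s ∧ p)   — De Morgan
⇔ s ∨ ¬r ∨ (t ∧ ¬¬q) ∨ ¬r ∨ ¬t ∨ (s ∧ p)   — double negation
⇔ s ∨ ¬r ∨ (t ∧ q) ∨ ¬r ∨ ¬t ∨ (s ∧ p)   — double negation
⇔ s ∨ ¬r ∨ (t ∧ q) ∨ ¬t   — simplify

s ∨ ¬r ∨ (t ∧ q) ∨ ¬t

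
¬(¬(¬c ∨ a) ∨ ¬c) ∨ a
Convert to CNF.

¬(¬(¬c ∨ a) ∨ ¬c) ∨ a
= (¬¬(¬c ∨ a) ∧ ¬¬c) ∨ a   [De Morgan]
= ((¬c ∨ a) ∧ ¬¬c) ∨ a   [double negation]
= ((¬c ∨ a) ∧ c) ∨ a   [double negation]
= (¬c ∨ a ∨ a) ∧ (c ∨ a)   [distribute ∨ over ∧]
= (¬c ∨ a) ∧ (c ∨ a)   [simplify]

(¬c ∨ a) ∧ (c ∨ a)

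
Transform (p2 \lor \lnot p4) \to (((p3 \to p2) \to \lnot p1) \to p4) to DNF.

(p2 \lor \lnot p4) \to (((p3 \to p2) \to \lnot p1) \to p4)
≡ \lnot (p2 \lor \lnot p4) \lor (((p3 \to p2) \to \lnot p1) \to p4)
≡ \lnot (p2 \lor \lnot p4) \lor \lnot ((p3 \to p2) \to \lnot p1) \lor p4
≡ \lnot (p2 \lor \lnot p4) \lor \lnot (\lnot (p3 \to p2) \lor \lnot p1) \lor p4
≡ \lnot (p2 \lor \lnot p4) \lor \lnot (\lnot (\lnot p3 \lor p2) \lor \lnot p1) \lor p4
≡ (\lnot p2 \land \lnot \lnot p4) \lor \lnot (\lnot (\lnot p3 \lor p2) \lor \lnot p1) \lor p4
≡ (\lnot p2 \land p4) \lor \lnot (\lnot (\lnot p3 \lor p2) \lor \lnot p1) \lor p4
≡ (\lnot p2 \land p4) \lor (\lnot \lnot (\lnot p3 \lor p2) \land \lnot \lnot p1) \lor p4
≡ (\lnot p2 \land p4) \lor ((\lnot p3 \lor p2) \land \lnot \lnot p1) \lor p4
≡ (\lnot p2 \land p4) \lor ((\lnot p3 \lor p2) \land p1) \lor p4
≡ (\lnot p2 \land p4) \lor (\lnot p3 \land p1) \lor (p2 \land p1) \lor p4
≡ (\lnot p3 \land p1) \lor (p2 \land p1) \lor p4

(\lnot p3 \land p1) \lor (p2 \land p1) \lor p4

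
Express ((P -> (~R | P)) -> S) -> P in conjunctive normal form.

((P -> (~R | P)) -> S) -> P
≡ ~((P -> (~R | P)) -> S) | P   [eliminate ->]
≡ ~(~(P -> (~R | P)) | S) | P   [eliminate ->]
≡ ~(~(~P | ~R | P) | S) | P   [eliminate ->]
≡ (~~(~P | ~R | P) & ~S) | P   [De Morgan]
≡ ((~P | ~R | P) & ~S) | P   [double negation]
≡ (~P | ~R | P | P) & (~S | P)   [distribute | over &]
≡ ~S | P   [simplify]

~S | P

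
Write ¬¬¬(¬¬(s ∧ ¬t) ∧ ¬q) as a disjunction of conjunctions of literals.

¬¬¬(¬¬(s ∧ ¬t) ∧ ¬q)
≡ ¬(¬¬(s ∧ ¬t) ∧ ¬q)   [double negation]
≡ ¬¬¬(s ∧ ¬t) ∨ ¬¬q   [De Morgan]
≡ ¬(s ∧ ¬t) ∨ ¬¬q   [double negation]
≡ ¬s ∨ ¬¬t ∨ ¬¬q   [De Morgan]
≡ ¬s ∨ t ∨ ¬¬q   [double negation]
≡ ¬s ∨ t ∨ q   [double negation]

¬s ∨ t ∨ q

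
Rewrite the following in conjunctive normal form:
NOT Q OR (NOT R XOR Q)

NOT Q OR R

NOT Q OR (NOT R XOR Q)
≡ NOT Q OR ((NOT R OR Q) AND NOT (NOT R AND Q))   (expand XOR)
≡ NOT Q OR ((NOT R OR Q) AND (NOT NOT R OR NOT Q))   (De Morgan)
≡ NOT Q OR ((NOT R OR Q) AND (R OR NOT Q))   (double negation)
≡ (NOT Q OR NOT R OR Q) AND (NOT Q OR R OR NOT Q)   (distribute OR over AND)
≡ NOT Q OR R   (simplify)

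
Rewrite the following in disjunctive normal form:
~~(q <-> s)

~~(q <-> s)
≡ ~~((q -> s) & (s -> q))   (eliminate <->)
≡ ~~((~q | s) & (s -> q))   (eliminate ->)
≡ ~~((~q | s) & (~s | q))   (eliminate ->)
≡ (~q | s) & (~s | q)   (double negation)
≡ (~q & ~s) | (~q & q) | (s & ~s) | (s & q)   (distribute & over |)
≡ (~q & ~s) | (s & q)   (simplify)

(~q & ~s) | (s & q)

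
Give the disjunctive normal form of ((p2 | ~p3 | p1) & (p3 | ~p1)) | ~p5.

(p2 & p3) | (p2 & ~p1) | (~p3 & ~p1) | (p1 & p3) | ~p5

((p2 | ~p3 | p1) & (p3 | ~p1)) | ~p5
≡ (p2 & p3) | (p2 & ~p1) | (~p3 & p3) | (~p3 & ~p1) | (p1 & p3) | (p1 & ~p1) | ~p5   [distribute & over |]
≡ (p2 & p3) | (p2 & ~p1) | (~p3 & ~p1) | (p1 & p3) | ~p5   [simplify]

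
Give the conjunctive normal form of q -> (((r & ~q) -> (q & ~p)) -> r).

q -> (((r & ~q) -> (q & ~p)) -> r)
≡ ~q | (((r & ~q) -> (q & ~p)) -> r)   (eliminate ->)
≡ ~q | ~((r & ~q) -> (q & ~p)) | r   (eliminate ->)
≡ ~q | ~(~(r & ~q) | (q & ~p)) | r   (eliminate ->)
≡ ~q | (~~(r & ~q) & ~(q & ~p)) | r   (De Morgan)
≡ ~q | (r & ~q & ~(q & ~p)) | r   (double negation)
≡ ~q | (r & ~q & (~q | ~~p)) | r   (De Morgan)
≡ ~q | (r & ~q & (~q | p)) | r   (double negation)
≡ (~q | r | r) & (~q | ~q | r) & (~q | ~q | p | r)   (distribute | over &)
≡ ~q | r   (simplify)

~q | r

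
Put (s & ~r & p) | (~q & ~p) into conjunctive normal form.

(s | ~q) & (s | ~p) & (~r | ~q) & (~r | ~p) & (p | ~q)

(s & ~r & p) | (~q & ~p)
≡ (s | ~q) & (s | ~p) & (~r | ~q) & (~r | ~p) & (p | ~q) & (p | ~p)   — distribute | over &
≡ (s | ~q) & (s | ~p) & (~r | ~q) & (~r | ~p) & (p | ~q)   — simplify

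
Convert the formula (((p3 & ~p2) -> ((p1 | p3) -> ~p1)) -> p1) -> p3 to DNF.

~p1 | p3

(((p3 & ~p2) -> ((p1 | p3) -> ~p1)) -> p1) -> p3
⇔ ~(((p3 & ~p2) -> ((p1 | p3) -> ~p1)) -> p1) | p3   [eliminate ->]
⇔ ~(~((p3 & ~p2) -> ((p1 | p3) -> ~p1)) | p1) | p3   [eliminate ->]
⇔ ~(~(~(p3 & ~p2) | ((p1 | p3) -> ~p1)) | p1) | p3   [eliminate ->]
⇔ ~(~(~(p3 & ~p2) | ~(p1 | p3) | ~p1) | p1) | p3   [eliminate ->]
⇔ (~~(~(p3 & ~p2) | ~(p1 | p3) | ~p1) & ~p1) | p3   [De Morgan]
⇔ ((~(p3 & ~p2) | ~(p1 | p3) | ~p1) & ~p1) | p3   [double negation]
⇔ ((~p3 | ~~p2 | ~(p1 | p3) | ~p1) & ~p1) | p3   [De Morgan]
⇔ ((~p3 | p2 | ~(p1 | p3) | ~p1) & ~p1) | p3   [double negation]
⇔ ((~p3 | p2 | (~p1 & ~p3) | ~p1) & ~p1) | p3   [De Morgan]
⇔ (~p3 & ~p1) | (p2 & ~p1) | (~p1 & ~p3 & ~p1) | (~p1 & ~p1) | p3   [distribute & over |]
⇔ ~p1 | p3   [simplify]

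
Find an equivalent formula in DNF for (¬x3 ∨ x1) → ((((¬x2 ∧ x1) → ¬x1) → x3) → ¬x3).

(¬x3 ∨ x1) → ((((¬x2 ∧ x1) → ¬x1) → x3) → ¬x3)
= ¬(¬x3 ∨ x1) ∨ ((((¬x2 ∧ x1) → ¬x1) → x3) → ¬x3)   (eliminate →)
= ¬(¬x3 ∨ x1) ∨ ¬(((¬x2 ∧ x1) → ¬x1) → x3) ∨ ¬x3   (eliminate →)
= ¬(¬x3 ∨ x1) ∨ ¬(¬((¬x2 ∧ x1) → ¬x1) ∨ x3) ∨ ¬x3   (eliminate →)
= ¬(¬x3 ∨ x1) ∨ ¬(¬(¬(¬x2 ∧ x1) ∨ ¬x1) ∨ x3) ∨ ¬x3   (eliminate →)
= (¬¬x3 ∧ ¬x1) ∨ ¬(¬(¬(¬x2 ∧ x1) ∨ ¬x1) ∨ x3) ∨ ¬x3   (De Morgan)
= (x3 ∧ ¬x1) ∨ ¬(¬(¬(¬x2 ∧ x1) ∨ ¬x1) ∨ x3) ∨ ¬x3   (double negation)
= (x3 ∧ ¬x1) ∨ (¬¬(¬(¬x2 ∧ x1) ∨ ¬x1) ∧ ¬x3) ∨ ¬x3   (De Morgan)
= (x3 ∧ ¬x1) ∨ ((¬(¬x2 ∧ x1) ∨ ¬x1) ∧ ¬x3) ∨ ¬x3   (double negation)
= (x3 ∧ ¬x1) ∨ ((¬¬x2 ∨ ¬x1 ∨ ¬x1) ∧ ¬x3) ∨ ¬x3   (De Morgan)
= (x3 ∧ ¬x1) ∨ ((x2 ∨ ¬x1 ∨ ¬x1) ∧ ¬x3) ∨ ¬x3   (double negation)
= (x3 ∧ ¬x1) ∨ (x2 ∧ ¬x3) ∨ (¬x1 ∧ ¬x3) ∨ (¬x1 ∧ ¬x3) ∨ ¬x3   (distribute ∧ over ∨)
= (x3 ∧ ¬x1) ∨ ¬x3   (simplify)

(x3 ∧ ¬x1) ∨ ¬x3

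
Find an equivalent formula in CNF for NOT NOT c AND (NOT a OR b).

NOT NOT c AND (NOT a OR b)
≡ c AND (NOT a OR b)   [double negation]

c AND (NOT a OR b)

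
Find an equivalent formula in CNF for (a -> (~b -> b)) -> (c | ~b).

~b | c

(a -> (~b -> b)) -> (c | ~b)
= ~(a -> (~b -> b)) | c | ~b   (eliminate ->)
= ~(~a | (~b -> b)) | c | ~b   (eliminate ->)
= ~(~a | ~~b | b) | c | ~b   (eliminate ->)
= (~~a & ~~~b & ~b) | c | ~b   (De Morgan)
= (a & ~~~b & ~b) | c | ~b   (double negation)
= (a & ~b & ~b) | c | ~b   (double negation)
= (a | c | ~b) & (~b | c | ~b) & (~b | c | ~b)   (distribute | over &)
= ~b | c   (simplify)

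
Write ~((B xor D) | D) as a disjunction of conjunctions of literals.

~((B xor D) | D)
= ~((B & ~D) | (~B & D) | D)   (expand xor)
= ~(B & ~D) & ~(~B & D) & ~D   (De Morgan)
= (~B | ~~D) & ~(~B & D) & ~D   (De Morgan)
= (~B | D) & ~(~B & D) & ~D   (double negation)
= (~B | D) & (~~B | ~D) & ~D   (De Morgan)
= (~B | D) & (B | ~D) & ~D   (double negation)
= (~B & B & ~D) | (~B & ~D & ~D) | (D & B & ~D) | (D & ~D & ~D)   (distribute & over |)
= ~B & ~D   (simplify)

~B & ~D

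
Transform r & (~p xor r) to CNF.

r & (~p xor r)
≡ r & (~p | r) & ~(~p & r)   — expand xor
≡ r & (~p | r) & (~~p | ~r)   — De Morgan
≡ r & (~p | r) & (p | ~r)   — double negation
≡ r & (p | ~r)   — simplify

r & (p | ~r)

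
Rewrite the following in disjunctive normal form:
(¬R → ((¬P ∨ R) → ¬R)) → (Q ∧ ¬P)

Q ∧ ¬P

(¬R → ((¬P ∨ R) → ¬R)) → (Q ∧ ¬P)
= ¬(¬R → ((¬P ∨ R) → ¬R)) ∨ (Q ∧ ¬P)   — eliminate →
= ¬(¬¬R ∨ ((¬P ∨ R) → ¬R)) ∨ (Q ∧ ¬P)   — eliminate →
= ¬(¬¬R ∨ ¬(¬P ∨ R) ∨ ¬R) ∨ (Q ∧ ¬P)   — eliminate →
= (¬¬¬R ∧ ¬¬(¬P ∨ R) ∧ ¬¬R) ∨ (Q ∧ ¬P)   — De Morgan
= (¬R ∧ ¬¬(¬P ∨ R) ∧ ¬¬R) ∨ (Q ∧ ¬P)   — double negation
= (¬R ∧ (¬P ∨ R) ∧ ¬¬R) ∨ (Q ∧ ¬P)   — double negation
= (¬R ∧ (¬P ∨ R) ∧ R) ∨ (Q ∧ ¬P)   — double negation
= (¬R ∧ ¬P ∧ R) ∨ (¬R ∧ R ∧ R) ∨ (Q ∧ ¬P)   — distribute ∧ over ∨
= Q ∧ ¬P   — simplify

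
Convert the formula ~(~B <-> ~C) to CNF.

~(~B <-> ~C)
⇔ ~((~B -> ~C) & (~C -> ~B))
⇔ ~((~~B | ~C) & (~C -> ~B))
⇔ ~((~~B | ~C) & (~~C | ~B))
⇔ ~(~~B | ~C) | ~(~~C | ~B)
⇔ (~~~B & ~~C) | ~(~~C | ~B)
⇔ (~B & ~~C) | ~(~~C | ~B)
⇔ (~B & C) | ~(~~C | ~B)
⇔ (~B & C) | (~~~C & ~~B)
⇔ (~B & C) | (~C & ~~B)
⇔ (~B & C) | (~C & B)
⇔ (~B | ~C) & (~B | B) & (C | ~C) & (C | B)
⇔ (~B | ~C) & (C | B)

(~B | ~C) & (C | B)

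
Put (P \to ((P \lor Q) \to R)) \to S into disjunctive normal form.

(P \to ((P \lor Q) \to R)) \to S
⇔ \lnot (P \to ((P \lor Q) \to R)) \lor S
⇔ \lnot (\lnot P \lor ((P \lor Q) \to R)) \lor S
⇔ \lnot (\lnot P \lor \lnot (P \lor Q) \lor R) \lor S
⇔ (\lnot \lnot P \land \lnot \lnot (P \lor Q) \land \lnot R) \lor S
⇔ (P \land \lnot \lnot (P \lor Q) \land \lnot R) \lor S
⇔ (P \land (P \lor Q) \land \lnot R) \lor S
⇔ (P \land P \land \lnot R) \lor (P \land Q \land \lnot R) \lor S
⇔ (P \land \lnot R) \lor S

(P \land \lnot R) \lor S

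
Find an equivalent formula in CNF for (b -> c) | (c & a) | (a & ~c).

~b | c | a

(b -> c) | (c & a) | (a & ~c)
= ~b | c | (c & a) | (a & ~c)   [eliminate ->]
= (~b | c | c | a) & (~b | c | c | ~c) & (~b | c | a | a) & (~b | c | a | ~c)   [distribute | over &]
= ~b | c | a   [simplify]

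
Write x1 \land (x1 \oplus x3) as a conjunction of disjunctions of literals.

x1 \land (x1 \oplus x3)
⇔ x1 \land (x1 \lor x3) \land \lnot (x1 \land x3)   [expand \oplus]
⇔ x1 \land (x1 \lor x3) \land (\lnot x1 \lor \lnot x3)   [De Morgan]
⇔ x1 \land (\lnot x1 \lor \lnot x3)   [simplify]

x1 \land (\lnot x1 \lor \lnot x3)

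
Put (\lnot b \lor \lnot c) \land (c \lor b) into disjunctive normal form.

(\lnot b \land c) \lor (\lnot c \land b)

(\lnot b \lor \lnot c) \land (c \lor b)
≡ (\lnot b \land c) \lor (\lnot b \land b) \lor (\lnot c \land c) \lor (\lnot c \land b)   (distribute \land over \lor)
≡ (\lnot b \land c) \lor (\lnot c \land b)   (simplify)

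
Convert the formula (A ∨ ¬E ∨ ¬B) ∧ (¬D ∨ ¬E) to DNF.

(A ∧ ¬D) ∨ ¬E ∨ (¬B ∧ ¬D)

(A ∨ ¬E ∨ ¬B) ∧ (¬D ∨ ¬E)
≡ (A ∧ ¬D) ∨ (A ∧ ¬E) ∨ (¬E ∧ ¬D) ∨ (¬E ∧ ¬E) ∨ (¬B ∧ ¬D) ∨ (¬B ∧ ¬E)   (distribute ∧ over ∨)
≡ (A ∧ ¬D) ∨ ¬E ∨ (¬B ∧ ¬D)   (simplify)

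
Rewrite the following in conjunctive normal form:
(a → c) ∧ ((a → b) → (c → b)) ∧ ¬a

(a ∨ ¬c ∨ b) ∧ ¬a

(a → c) ∧ ((a → b) → (c → b)) ∧ ¬a
≡ (¬a ∨ c) ∧ ((a → b) → (c → b)) ∧ ¬a   — eliminate →
≡ (¬a ∨ c) ∧ (¬(a → b) ∨ (c → b)) ∧ ¬a   — eliminate →
≡ (¬a ∨ c) ∧ (¬(¬a ∨ b) ∨ (c → b)) ∧ ¬a   — eliminate →
≡ (¬a ∨ c) ∧ (¬(¬a ∨ b) ∨ ¬c ∨ b) ∧ ¬a   — eliminate →
≡ (¬a ∨ c) ∧ ((¬¬a ∧ ¬b) ∨ ¬c ∨ b) ∧ ¬a   — De Morgan
≡ (¬a ∨ c) ∧ ((a ∧ ¬b) ∨ ¬c ∨ b) ∧ ¬a   — double negation
≡ (¬a ∨ c) ∧ (a ∨ ¬c ∨ b) ∧ (¬b ∨ ¬c ∨ b) ∧ ¬a   — distribute ∨ over ∧
≡ (a ∨ ¬c ∨ b) ∧ ¬a   — simplify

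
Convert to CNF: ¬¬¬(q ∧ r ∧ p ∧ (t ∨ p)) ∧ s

¬¬¬(q ∧ r ∧ p ∧ (t ∨ p)) ∧ s
= ¬(q ∧ r ∧ p ∧ (t ∨ p)) ∧ s   — double negation
= (¬q ∨ ¬r ∨ ¬p ∨ ¬(t ∨ p)) ∧ s   — De Morgan
= (¬q ∨ ¬r ∨ ¬p ∨ (¬t ∧ ¬p)) ∧ s   — De Morgan
= (¬q ∨ ¬r ∨ ¬p ∨ ¬t) ∧ (¬q ∨ ¬r ∨ ¬p ∨ ¬p) ∧ s   — distribute ∨ over ∧
= (¬q ∨ ¬r ∨ ¬p) ∧ s   — simplify

(¬q ∨ ¬r ∨ ¬p) ∧ s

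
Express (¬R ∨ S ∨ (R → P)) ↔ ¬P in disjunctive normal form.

(¬R ∨ S ∨ (R → P)) ↔ ¬P
≡ ((¬R ∨ S ∨ (R → P)) → ¬P) ∧ (¬P → (¬R ∨ S ∨ (R → P)))   [eliminate ↔]
≡ (¬(¬R ∨ S ∨ (R → P)) ∨ ¬P) ∧ (¬P → (¬R ∨ S ∨ (R → P)))   [eliminate →]
≡ (¬(¬R ∨ S ∨ ¬R ∨ P) ∨ ¬P) ∧ (¬P → (¬R ∨ S ∨ (R → P)))   [eliminate →]
≡ (¬(¬R ∨ S ∨ ¬R ∨ P) ∨ ¬P) ∧ (¬¬P ∨ ¬R ∨ S ∨ (R → P))   [eliminate →]
≡ (¬(¬R ∨ S ∨ ¬R ∨ P) ∨ ¬P) ∧ (¬¬P ∨ ¬R ∨ S ∨ ¬R ∨ P)   [eliminate →]
≡ ((¬¬R ∧ ¬S ∧ ¬¬R ∧ ¬P) ∨ ¬P) ∧ (¬¬P ∨ ¬R ∨ S ∨ ¬R ∨ P)   [De Morgan]
≡ ((R ∧ ¬S ∧ ¬¬R ∧ ¬P) ∨ ¬P) ∧ (¬¬P ∨ ¬R ∨ S ∨ ¬R ∨ P)   [double negation]
≡ ((R ∧ ¬S ∧ R ∧ ¬P) ∨ ¬P) ∧ (¬¬P ∨ ¬R ∨ S ∨ ¬R ∨ P)   [double negation]
≡ ((R ∧ ¬S ∧ R ∧ ¬P) ∨ ¬P) ∧ (P ∨ ¬R ∨ S ∨ ¬R ∨ P)   [double negation]
≡ (R ∧ ¬S ∧ R ∧ ¬P ∧ P) ∨ (R ∧ ¬S ∧ R ∧ ¬P ∧ ¬R) ∨ (R ∧ ¬S ∧ R ∧ ¬P ∧ S) ∨ (R ∧ ¬S ∧ R ∧ ¬P ∧ ¬R) ∨ (R ∧ ¬S ∧ R ∧ ¬P ∧ P) ∨ (¬P ∧ P) ∨ (¬P ∧ ¬R) ∨ (¬P ∧ S) ∨ (¬P ∧ ¬R) ∨ (¬P ∧ P)   [distribute ∧ over ∨]
≡ (¬P ∧ ¬R) ∨ (¬P ∧ S)   [simplify]

(¬P ∧ ¬R) ∨ (¬P ∧ S)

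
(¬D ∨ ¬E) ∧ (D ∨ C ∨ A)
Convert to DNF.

(¬D ∨ ¬E) ∧ (D ∨ C ∨ A)
≡ ¬D ∧ D ∨ ¬D ∧ C ∨ ¬D ∧ A ∨ ¬E ∧ D ∨ ¬E ∧ C ∨ ¬E ∧ A   [distribute ∧ over ∨]
≡ ¬D ∧ C ∨ ¬D ∧ A ∨ ¬E ∧ D ∨ ¬E ∧ C ∨ ¬E ∧ A   [simplify]

¬D ∧ C ∨ ¬D ∧ A ∨ ¬E ∧ D ∨ ¬E ∧ C ∨ ¬E ∧ A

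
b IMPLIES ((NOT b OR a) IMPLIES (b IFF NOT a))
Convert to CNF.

b IMPLIES ((NOT b OR a) IMPLIES (b IFF NOT a))
= NOT b OR ((NOT b OR a) IMPLIES (b IFF NOT a))   (eliminate IMPLIES)
= NOT b OR NOT (NOT b OR a) OR (b IFF NOT a)   (eliminate IMPLIES)
= NOT b OR NOT (NOT b OR a) OR ((b IMPLIES NOT a) AND (NOT a IMPLIES b))   (eliminate IFF)
= NOT b OR NOT (NOT b OR a) OR ((NOT b OR NOT a) AND (NOT a IMPLIES b))   (eliminate IMPLIES)
= NOT b OR NOT (NOT b OR a) OR ((NOT b OR NOT a) AND (NOT NOT a OR b))   (eliminate IMPLIES)
= NOT b OR (NOT NOT b AND NOT a) OR ((NOT b OR NOT a) AND (NOT NOT a OR b))   (De Morgan)
= NOT b OR (b AND NOT a) OR ((NOT b OR NOT a) AND (NOT NOT a OR b))   (double negation)
= NOT b OR (b AND NOT a) OR ((NOT b OR NOT a) AND (a OR b))   (double negation)
= (NOT b OR b OR NOT b OR NOT a) AND (NOT b OR b OR a OR b) AND (NOT b OR NOT a OR NOT b OR NOT a) AND (NOT b OR NOT a OR a OR b)   (distribute OR over AND)
= NOT b OR NOT a   (simplify)

NOT b OR NOT a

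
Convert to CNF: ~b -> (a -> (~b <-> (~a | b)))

b | ~a

~b -> (a -> (~b <-> (~a | b)))
≡ ~~b | (a -> (~b <-> (~a | b)))   (eliminate ->)
≡ ~~b | ~a | (~b <-> (~a | b))   (eliminate ->)
≡ ~~b | ~a | ((~b -> (~a | b)) & ((~a | b) -> ~b))   (eliminate <->)
≡ ~~b | ~a | ((~~b | ~a | b) & ((~a | b) -> ~b))   (eliminate ->)
≡ ~~b | ~a | ((~~b | ~a | b) & (~(~a | b) | ~b))   (eliminate ->)
≡ b | ~a | ((~~b | ~a | b) & (~(~a | b) | ~b))   (double negation)
≡ b | ~a | ((b | ~a | b) & (~(~a | b) | ~b))   (double negation)
≡ b | ~a | ((b | ~a | b) & ((~~a & ~b) | ~b))   (De Morgan)
≡ b | ~a | ((b | ~a | b) & ((a & ~b) | ~b))   (double negation)
≡ (b | ~a | b | ~a | b) & (b | ~a | a | ~b) & (b | ~a | ~b | ~b)   (distribute | over &)
≡ b | ~a   (simplify)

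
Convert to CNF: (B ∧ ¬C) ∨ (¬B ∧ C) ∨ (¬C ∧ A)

(B ∨ C ∨ A) ∧ (¬C ∨ ¬B)

(B ∧ ¬C) ∨ (¬B ∧ C) ∨ (¬C ∧ A)
≡ (B ∨ ¬B ∨ ¬C) ∧ (B ∨ ¬B ∨ A) ∧ (B ∨ C ∨ ¬C) ∧ (B ∨ C ∨ A) ∧ (¬C ∨ ¬B ∨ ¬C) ∧ (¬C ∨ ¬B ∨ A) ∧ (¬C ∨ C ∨ ¬C) ∧ (¬C ∨ C ∨ A)
≡ (B ∨ C ∨ A) ∧ (¬C ∨ ¬B)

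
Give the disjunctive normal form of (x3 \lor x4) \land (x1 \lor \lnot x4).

(x3 \land x1) \lor (x3 \land \lnot x4) \lor (x4 \land x1)

(x3 \lor x4) \land (x1 \lor \lnot x4)
⇔ (x3 \land x1) \lor (x3 \land \lnot x4) \lor (x4 \land x1) \lor (x4 \land \lnot x4)   — distribute \land over \lor
⇔ (x3 \land x1) \lor (x3 \land \lnot x4) \lor (x4 \land x1)   — simplify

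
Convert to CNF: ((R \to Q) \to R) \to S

((R \to Q) \to R) \to S
= \lnot ((R \to Q) \to R) \lor S   [eliminate \to]
= \lnot (\lnot (R \to Q) \lor R) \lor S   [eliminate \to]
= \lnot (\lnot (\lnot R \lor Q) \lor R) \lor S   [eliminate \to]
= (\lnot \lnot (\lnot R \lor Q) \land \lnot R) \lor S   [De Morgan]
= ((\lnot R \lor Q) \land \lnot R) \lor S   [double negation]
= (\lnot R \lor Q \lor S) \land (\lnot R \lor S)   [distribute \lor over \land]
= \lnot R \lor S   [simplify]

\lnot R \lor S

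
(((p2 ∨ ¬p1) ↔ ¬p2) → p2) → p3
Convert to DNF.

(¬p2 ∧ ¬p1) ∨ p3

(((p2 ∨ ¬p1) ↔ ¬p2) → p2) → p3
≡ ¬(((p2 ∨ ¬p1) ↔ ¬p2) → p2) ∨ p3   [eliminate →]
≡ ¬(¬((p2 ∨ ¬p1) ↔ ¬p2) ∨ p2) ∨ p3   [eliminate →]
≡ ¬(¬(((p2 ∨ ¬p1) → ¬p2) ∧ (¬p2 → (p2 ∨ ¬p1))) ∨ p2) ∨ p3   [eliminate ↔]
≡ ¬(¬((¬(p2 ∨ ¬p1) ∨ ¬p2) ∧ (¬p2 → (p2 ∨ ¬p1))) ∨ p2) ∨ p3   [eliminate →]
≡ ¬(¬((¬(p2 ∨ ¬p1) ∨ ¬p2) ∧ (¬¬p2 ∨ p2 ∨ ¬p1)) ∨ p2) ∨ p3   [eliminate →]
≡ (¬¬((¬(p2 ∨ ¬p1) ∨ ¬p2) ∧ (¬¬p2 ∨ p2 ∨ ¬p1)) ∧ ¬p2) ∨ p3   [De Morgan]
≡ ((¬(p2 ∨ ¬p1) ∨ ¬p2) ∧ (¬¬p2 ∨ p2 ∨ ¬p1) ∧ ¬p2) ∨ p3   [double negation]
≡ (((¬p2 ∧ ¬¬p1) ∨ ¬p2) ∧ (¬¬p2 ∨ p2 ∨ ¬p1) ∧ ¬p2) ∨ p3   [De Morgan]
≡ (((¬p2 ∧ p1) ∨ ¬p2) ∧ (¬¬p2 ∨ p2 ∨ ¬p1) ∧ ¬p2) ∨ p3   [double negation]
≡ (((¬p2 ∧ p1) ∨ ¬p2) ∧ (p2 ∨ p2 ∨ ¬p1) ∧ ¬p2) ∨ p3   [double negation]
≡ (¬p2 ∧ p1 ∧ p2 ∧ ¬p2) ∨ (¬p2 ∧ p1 ∧ p2 ∧ ¬p2) ∨ (¬p2 ∧ p1 ∧ ¬p1 ∧ ¬p2) ∨ (¬p2 ∧ p2 ∧ ¬p2) ∨ (¬p2 ∧ p2 ∧ ¬p2) ∨ (¬p2 ∧ ¬p1 ∧ ¬p2) ∨ p3   [distribute ∧ over ∨]
≡ (¬p2 ∧ ¬p1) ∨ p3   [simplify]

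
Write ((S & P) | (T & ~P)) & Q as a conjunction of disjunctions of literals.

((S & P) | (T & ~P)) & Q
= (S | T) & (S | ~P) & (P | T) & (P | ~P) & Q   [distribute | over &]
= (S | T) & (S | ~P) & (P | T) & Q   [simplify]

(S | T) & (S | ~P) & (P | T) & Q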